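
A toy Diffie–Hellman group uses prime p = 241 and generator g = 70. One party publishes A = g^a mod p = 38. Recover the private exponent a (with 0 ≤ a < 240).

Baby-step giant-step with m = ceil(sqrt(240)) = 16.
Baby table (70^j mod 241 for j=0..15):
  0:1  1:70  2:80  3:57  4:134  5:222  6:116  7:167
  8:122  9:105  10:120  11:206  12:201  13:92  14:174  15:130
Giant step factor: 70^(-16) ≡ 54 (mod 241).
Scan 38·54^i mod 241 for i = 0, 1, …:
  i=0: 38   i=1: 124   i=2: 189   i=3: 84
  i=4: 198   i=5: 88   i=6: 173   i=7: 184
  i=8: 55   i=9: 78     …   i=13: 102
  i=14: 206
Match at i=14, j=11: a = 14·16 + 11 = 235.

235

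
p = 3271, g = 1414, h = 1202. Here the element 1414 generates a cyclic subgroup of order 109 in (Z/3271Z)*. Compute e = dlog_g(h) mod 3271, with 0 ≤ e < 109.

Baby-step giant-step with m = ceil(sqrt(109)) = 11.
Baby table (1414^j mod 3271 for j=0..10):
  0:1  1:1414  2:815  3:1018  4:212  5:2107  6:2688  7:3201
  8:2421  9:1828  10:702
Giant step factor: 1414^(-11) ≡ 95 (mod 3271).
Scan 1202·95^i mod 3271 for i = 0, 1, …:
  i=0: 1202   i=1: 2976   i=2: 1414
Match at i=2, j=1: e = 2·11 + 1 = 23.

23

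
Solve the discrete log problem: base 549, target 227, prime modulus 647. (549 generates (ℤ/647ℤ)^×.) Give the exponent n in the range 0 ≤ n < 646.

214

Baby-step giant-step with m = ceil(sqrt(646)) = 26.
Baby table (549^j mod 647 for j=0..25):
  0:1  1:549  2:546  3:193  4:496  5:564  6:370  7:619
  8:156  9:240  10:419  11:346  12:383  13:639  14:137  15:161
  16:397  17:561  18:17  19:275  20:224  21:46  22:21  23:530
  24:467  25:171
Giant step factor: 549^(-26) ≡ 91 (mod 647).
Scan 227·91^i mod 647 for i = 0, 1, …:
  i=0: 227   i=1: 600   i=2: 252   i=3: 287
  i=4: 237   i=5: 216   i=6: 246   i=7: 388
  i=8: 370
Match at i=8, j=6: n = 8·26 + 6 = 214.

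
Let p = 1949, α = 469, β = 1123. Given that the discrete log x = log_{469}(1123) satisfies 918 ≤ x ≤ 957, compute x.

941

Compute 469^918 mod 1949 = 1125, then multiply by 469 repeatedly:
  469^918=1125  469^919=1395  469^920=1340  469^921=882  469^922=470
  469^923=193  469^924=863  469^925=1304  469^926=1539  469^927=661
  469^928=118  469^929=770  469^930=565  469^931=1870  469^932=1929
  469^933=365  469^934=1622  469^935=608  469^936=598  469^937=1755
  469^938=617  469^939=921  469^940=1220  469^941=1123
Found 1123 at exponent 941.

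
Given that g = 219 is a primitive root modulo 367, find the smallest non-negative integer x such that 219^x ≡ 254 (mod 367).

29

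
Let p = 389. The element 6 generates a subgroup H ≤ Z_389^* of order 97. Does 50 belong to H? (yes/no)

no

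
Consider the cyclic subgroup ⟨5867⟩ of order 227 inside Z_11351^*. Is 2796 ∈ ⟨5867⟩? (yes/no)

2796 ∈ ⟨5867⟩ iff 2796^227 ≡ 1 (mod 11351), since |⟨5867⟩| = 227.
2796^227 mod 11351 = 11041.
Since 11041 ≠ 1, 2796 does not lie in the subgroup.

no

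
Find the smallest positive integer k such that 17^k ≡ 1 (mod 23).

22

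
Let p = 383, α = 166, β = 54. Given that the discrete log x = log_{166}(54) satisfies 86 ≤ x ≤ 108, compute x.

Compute 166^86 mod 383 = 342, then multiply by 166 repeatedly:
  166^86=342  166^87=88  166^88=54
Found 54 at exponent 88.

88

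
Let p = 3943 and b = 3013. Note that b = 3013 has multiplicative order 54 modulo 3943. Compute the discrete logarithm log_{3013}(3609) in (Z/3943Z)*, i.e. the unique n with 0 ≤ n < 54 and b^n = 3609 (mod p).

Baby-step giant-step with m = ceil(sqrt(54)) = 8.
Baby table (3013^j mod 3943 for j=0..7):
  0:1  1:3013  2:1383  3:3171  4:334  5:877  6:591  7:2390
Giant step factor: 3013^(-8) ≡ 2769 (mod 3943).
Scan 3609·2769^i mod 3943 for i = 0, 1, …:
  i=0: 3609   i=1: 1759   i=2: 1066   i=3: 2390
Match at i=3, j=7: n = 3·8 + 7 = 31.

31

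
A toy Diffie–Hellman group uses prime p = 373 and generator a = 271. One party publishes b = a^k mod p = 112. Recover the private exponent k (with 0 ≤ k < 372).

290

Baby-step giant-step with m = ceil(sqrt(372)) = 20.
Baby table (271^j mod 373 for j=0..19):
  0:1  1:271  2:333  3:350  4:108  5:174  6:156  7:127
  8:101  9:142  10:63  11:288  12:91  13:43  14:90  15:145
  16:130  17:168  18:22  19:367
Giant step factor: 271^(-20) ≡ 270 (mod 373).
Scan 112·270^i mod 373 for i = 0, 1, …:
  i=0: 112   i=1: 27   i=2: 203   i=3: 352
  i=4: 298   i=5: 265   i=6: 307   i=7: 84
  i=8: 300   i=9: 59     …   i=13: 137
  i=14: 63
Match at i=14, j=10: k = 14·20 + 10 = 290.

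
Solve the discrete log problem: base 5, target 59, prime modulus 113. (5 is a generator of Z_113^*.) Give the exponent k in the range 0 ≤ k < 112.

Baby-step giant-step with m = ceil(sqrt(112)) = 11.
Baby table (5^j mod 113 for j=0..10):
  0:1  1:5  2:25  3:12  4:60  5:74  6:31  7:42
  8:97  9:33  10:52
Giant step factor: 5^(-11) ≡ 10 (mod 113).
Scan 59·10^i mod 113 for i = 0, 1, …:
  i=0: 59   i=1: 25
Match at i=1, j=2: k = 1·11 + 2 = 13.

13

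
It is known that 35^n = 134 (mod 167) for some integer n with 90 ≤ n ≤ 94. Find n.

91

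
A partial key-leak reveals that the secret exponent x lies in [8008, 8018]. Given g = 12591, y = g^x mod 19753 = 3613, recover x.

Compute 12591^8008 mod 19753 = 9216, then multiply by 12591 repeatedly:
  12591^8008=9216  12591^8009=9534  12591^8010=3613
Found 3613 at exponent 8010.

8010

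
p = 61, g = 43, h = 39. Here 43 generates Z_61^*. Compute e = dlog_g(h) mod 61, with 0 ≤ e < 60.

22

Successive powers of 43 modulo 61:
  43^0=1  43^1=43  43^2=19  43^3=24  43^4=56  43^5=29
  43^6=27  43^7=2  43^8=25  43^9=38  43^10=48  43^11=51
  43^12=58  43^13=54  43^14=4  43^15=50  43^16=15  43^17=35
  43^18=41  43^19=55  43^20=47  43^21=8  43^22=39
So 43^22 ≡ 39 (mod 61), giving e = 22.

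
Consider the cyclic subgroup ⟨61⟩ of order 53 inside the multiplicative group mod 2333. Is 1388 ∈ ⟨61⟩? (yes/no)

yes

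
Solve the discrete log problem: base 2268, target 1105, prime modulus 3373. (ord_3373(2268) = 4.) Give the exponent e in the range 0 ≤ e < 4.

3

Successive powers of 2268 modulo 3373:
  2268^0=1  2268^1=2268  2268^2=3372  2268^3=1105
So 2268^3 ≡ 1105 (mod 3373), giving e = 3.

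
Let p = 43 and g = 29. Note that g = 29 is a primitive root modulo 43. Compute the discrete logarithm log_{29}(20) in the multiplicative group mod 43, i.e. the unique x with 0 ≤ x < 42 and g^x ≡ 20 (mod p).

5

Baby-step giant-step with m = ceil(sqrt(42)) = 7.
Baby table (29^j mod 43 for j=0..6):
  0:1  1:29  2:24  3:8  4:17  5:20  6:21
Giant step factor: 29^(-7) ≡ 37 (mod 43).
Scan 20·37^i mod 43 for i = 0, 1, …:
  i=0: 20
Match at i=0, j=5: x = 0·7 + 5 = 5.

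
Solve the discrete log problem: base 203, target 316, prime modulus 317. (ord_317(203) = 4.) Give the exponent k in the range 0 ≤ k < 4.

2

Successive powers of 203 modulo 317:
  203^0=1  203^1=203  203^2=316
So 203^2 ≡ 316 (mod 317), giving k = 2.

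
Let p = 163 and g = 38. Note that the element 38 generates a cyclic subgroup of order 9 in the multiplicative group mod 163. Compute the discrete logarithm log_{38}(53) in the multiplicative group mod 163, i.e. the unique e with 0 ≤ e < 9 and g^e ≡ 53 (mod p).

Successive powers of 38 modulo 163:
  38^0=1  38^1=38  38^2=140  38^3=104  38^4=40  38^5=53
So 38^5 ≡ 53 (mod 163), giving e = 5.

5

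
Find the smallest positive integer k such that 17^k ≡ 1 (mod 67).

The order of 17 must divide p − 1 = 66 = 2 · 3 · 11.
Divisors: 1, 2, 3, 6, 11, 22, 33, 66.
Check each in increasing order: 17^1 ≡ 17;  17^2 ≡ 21;  17^3 ≡ 22;  17^6 ≡ 15;  17^11 ≡ 29;  17^22 ≡ 37;  17^33 ≡ 1.
Smallest exponent giving 1 is 33.

33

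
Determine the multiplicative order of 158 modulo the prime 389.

388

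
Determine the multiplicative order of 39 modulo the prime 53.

The order of 39 must divide p − 1 = 52 = 2^2 · 13.
Divisors: 1, 2, 4, 13, 26, 52.
Check each in increasing order: 39^1 ≡ 39;  39^2 ≡ 37;  39^4 ≡ 44;  39^13 ≡ 30;  39^26 ≡ 52;  39^52 ≡ 1.
Smallest exponent giving 1 is 52.

52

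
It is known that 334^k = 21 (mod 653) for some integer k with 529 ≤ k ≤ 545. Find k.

Compute 334^529 mod 653 = 270, then multiply by 334 repeatedly:
  334^529=270  334^530=66  334^531=495  334^532=121  334^533=581
  334^534=113  334^535=521  334^536=316  334^537=411  334^538=144
  334^539=427  334^540=264  334^541=21
Found 21 at exponent 541.

541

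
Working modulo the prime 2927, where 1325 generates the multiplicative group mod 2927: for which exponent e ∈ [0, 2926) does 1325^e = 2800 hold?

Baby-step giant-step with m = ceil(sqrt(2926)) = 55.
Baby table (1325^j mod 2927 for j=0..54):
  0:1  1:1325  2:2352  3:2072  4:2801  5:2816  6:2202  7:2358
  8:1241  9:2278  10:613  11:1446  12:1692  13:2745  14:1791  15:2205
  16:479  17:2443  18:2640  19:235  20:1113  21:2444  22:1038  23:2587
  24:258  25:2318  26:927  27:1862  28:2616  29:632  30:278  31:2475
  32:1135  33:2324  34:96  35:1339  36:413  37:2803  38:2539  39:1052
  40:648  41:989  42:2056  43:2090  44:308  45:1247  46:1447  47:90
  48:2170  49:936  50:2079  51:368  52:1718  53:2071  54:1476
Giant step factor: 1325^(-55) ≡ 1924 (mod 2927).
Scan 2800·1924^i mod 2927 for i = 0, 1, …:
  i=0: 2800   i=1: 1520   i=2: 407   i=3: 1559
  i=4: 2268   i=5: 2402   i=6: 2642   i=7: 1936
  i=8: 1720   i=9: 1770     …   i=51: 1108
  i=52: 936
Match at i=52, j=49: e = 52·55 + 49 = 2909.

2909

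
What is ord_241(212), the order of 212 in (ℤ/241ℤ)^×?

120

The order of 212 must divide p − 1 = 240 = 2^4 · 3 · 5.
Divisors: 1, 2, 3, 4, 5, 6, 8, 10, 12, 15, 16, 20, 24, 30, 40, 48, 60, 80, 120, 240.
Check each in increasing order: 212^1 ≡ 212;  212^2 ≡ 118;  212^3 ≡ 193;  212^4 ≡ 187;  212^5 ≡ 120;  212^6 ≡ 135;  212^8 ≡ 24;  212^10 ≡ 181;  212^12 ≡ 150;  212^15 ≡ 30;  212^16 ≡ 94;  212^20 ≡ 226;  212^24 ≡ 87;  212^30 ≡ 177;  212^40 ≡ 225;  212^48 ≡ 98;  212^60 ≡ 240;  212^80 ≡ 15;  212^120 ≡ 1.
Smallest exponent giving 1 is 120.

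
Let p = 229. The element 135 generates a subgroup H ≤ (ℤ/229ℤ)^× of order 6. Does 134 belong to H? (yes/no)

⟨135⟩ has order 6; its elements mod 229 are {1, 94, 95, 134, 135, 228}.
134 is in this set.

yes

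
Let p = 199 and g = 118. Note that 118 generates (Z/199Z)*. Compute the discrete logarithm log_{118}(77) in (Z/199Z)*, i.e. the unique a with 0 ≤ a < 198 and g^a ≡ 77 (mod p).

157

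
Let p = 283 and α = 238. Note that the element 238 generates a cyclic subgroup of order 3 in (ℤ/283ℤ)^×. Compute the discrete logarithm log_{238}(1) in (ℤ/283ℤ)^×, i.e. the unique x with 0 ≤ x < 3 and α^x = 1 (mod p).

Successive powers of 238 modulo 283:
  238^0=1
So 238^0 ≡ 1 (mod 283), giving x = 0.

0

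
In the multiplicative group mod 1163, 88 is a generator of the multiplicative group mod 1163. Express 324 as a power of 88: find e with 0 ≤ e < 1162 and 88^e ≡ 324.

Baby-step giant-step with m = ceil(sqrt(1162)) = 35.
Baby table (88^j mod 1163 for j=0..34):
  0:1  1:88  2:766  3:1117  4:604  5:817  6:953  7:128
  8:797  9:356  10:1090  11:554  12:1069  13:1032  14:102  15:835
  16:211  17:1123  18:1132  19:761  20:677  21:263  22:1047  23:259
  24:695  25:684  26:879  27:594  28:1100  29:271  30:588  31:572
  32:327  33:864  34:437
Giant step factor: 88^(-35) ≡ 725 (mod 1163).
Scan 324·725^i mod 1163 for i = 0, 1, …:
  i=0: 324   i=1: 1137   i=2: 921   i=3: 163
  i=4: 712   i=5: 991   i=6: 904   i=7: 631
  i=8: 416   i=9: 383     …   i=22: 663
  i=23: 356
Match at i=23, j=9: e = 23·35 + 9 = 814.

814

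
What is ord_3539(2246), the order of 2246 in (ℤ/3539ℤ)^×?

1769

The order of 2246 must divide p − 1 = 3538 = 2 · 29 · 61.
Divisors: 1, 2, 29, 58, 61, 122, 1769, 3538.
Check each in increasing order: 2246^1 ≡ 2246;  2246^2 ≡ 1441;  2246^29 ≡ 1052;  2246^58 ≡ 2536;  2246^61 ≡ 1838;  2246^122 ≡ 2038;  2246^1769 ≡ 1.
Smallest exponent giving 1 is 1769.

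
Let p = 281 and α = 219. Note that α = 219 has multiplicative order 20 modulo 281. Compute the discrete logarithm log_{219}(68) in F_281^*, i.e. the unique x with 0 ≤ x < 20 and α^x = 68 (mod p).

Successive powers of 219 modulo 281:
  219^0=1  219^1=219  219^2=191  219^3=241  219^4=232  219^5=228
  219^6=195  219^7=274  219^8=153  219^9=68
So 219^9 ≡ 68 (mod 281), giving x = 9.

9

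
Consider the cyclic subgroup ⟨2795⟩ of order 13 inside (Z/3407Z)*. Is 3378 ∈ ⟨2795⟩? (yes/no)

⟨2795⟩ has order 13; its elements mod 3407 are {1, 713, 726, 841, 2005, 2032, 2398, 2795, 2867, 3147, 3172, 3181, 3378}.
3378 is in this set.

yes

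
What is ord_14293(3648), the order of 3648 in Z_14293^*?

The order of 3648 must divide p − 1 = 14292 = 2^2 · 3^2 · 397.
Divisors: 1, 2, 3, 4, 6, 9, 12, 18, 36, 397, 794, 1191, 1588, 2382, 3573, 4764, 7146, 14292.
Check each in increasing order: 3648^1 ≡ 3648;  3648^2 ≡ 1121;  3648^3 ≡ 1610;  3648^4 ≡ 13150;  3648^6 ≡ 5067;  3648^9 ≡ 10860;  3648^12 ≡ 4261;  3648^18 ≡ 8057;  3648^36 ≡ 10736;  3648^397 ≡ 1841;  3648^794 ≡ 1840;  3648^1191 ≡ 14292;  3648^1588 ≡ 12452;  3648^2382 ≡ 1.
Smallest exponent giving 1 is 2382.

2382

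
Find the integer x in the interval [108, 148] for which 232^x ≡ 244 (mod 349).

Compute 232^108 mod 349 = 332, then multiply by 232 repeatedly:
  232^108=332  232^109=244
Found 244 at exponent 109.

109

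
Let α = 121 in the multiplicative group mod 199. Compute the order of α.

11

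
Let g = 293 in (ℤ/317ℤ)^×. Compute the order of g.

158

The order of 293 must divide p − 1 = 316 = 2^2 · 79.
Divisors: 1, 2, 4, 79, 158, 316.
Check each in increasing order: 293^1 ≡ 293;  293^2 ≡ 259;  293^4 ≡ 194;  293^79 ≡ 316;  293^158 ≡ 1.
Smallest exponent giving 1 is 158.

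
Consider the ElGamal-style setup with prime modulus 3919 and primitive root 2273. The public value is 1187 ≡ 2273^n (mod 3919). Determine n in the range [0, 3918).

1564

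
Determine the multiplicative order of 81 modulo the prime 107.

53

The order of 81 must divide p − 1 = 106 = 2 · 53.
Divisors: 1, 2, 53, 106.
Check each in increasing order: 81^1 ≡ 81;  81^2 ≡ 34;  81^53 ≡ 1.
Smallest exponent giving 1 is 53.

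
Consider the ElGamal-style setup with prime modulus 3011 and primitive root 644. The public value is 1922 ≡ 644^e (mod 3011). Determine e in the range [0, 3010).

1871

Baby-step giant-step with m = ceil(sqrt(3010)) = 55.
Baby table (644^j mod 3011 for j=0..54):
  0:1  1:644  2:2229  3:2240  4:291  5:722  6:1274  7:1464
  8:373  9:2343  10:381  11:1473  12:147  13:1327  14:2475  15:1081
  16:623  17:749  18:596  19:1427  20:633  21:1167  22:1809  23:2750
  24:532  25:2365  26:2505  27:2335  28:1251  29:1707  30:293  31:2010
  32:2721  33:2933  34:955  35:776  36:2929  37:1390  38:893  39:3002
  40:226  41:1016  42:917  43:392  44:2535  45:578  46:1879  47:2665
  48:3001  49:2593  50:1798  51:1688  52:101  53:1813  54:2315
Giant step factor: 644^(-55) ≡ 1335 (mod 3011).
Scan 1922·1335^i mod 3011 for i = 0, 1, …:
  i=0: 1922   i=1: 498   i=2: 2410   i=3: 1602
  i=4: 860   i=5: 909   i=6: 82   i=7: 1074
  i=8: 554   i=9: 1895     …   i=33: 2292
  i=34: 644
Match at i=34, j=1: e = 34·55 + 1 = 1871.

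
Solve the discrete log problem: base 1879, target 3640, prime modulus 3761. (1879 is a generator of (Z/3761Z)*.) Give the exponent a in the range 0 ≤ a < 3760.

Baby-step giant-step with m = ceil(sqrt(3760)) = 62.
Baby table (1879^j mod 3761 for j=0..61):
  0:1  1:1879  2:2823  3:1407  4:3531  5:345  6:1363  7:3597
  8:246  9:3392  10:2434  11:110  12:3596  13:2128  14:569  15:1027
  16:340  17:3251  18:765  19:733  20:781  21:709  22:817  23:655
  24:898  25:2414  26:140  27:3551  28:315  29:1408  30:1649  31:3168
  32:2770  33:3367  34:591  35:994  36:2270  37:356  38:3227  39:801
  40:679  41:862  42:2468  43:59  44:1792  45:1073  46:271  47:1474
  48:1550  49:1436  50:1607  51:3231  52:795  53:688  54:2729  55:1548
  56:1439  57:3483  58:417  59:1255  60:3759  61:3
Giant step factor: 1879^(-62) ≡ 2925 (mod 3761).
Scan 3640·2925^i mod 3761 for i = 0, 1, …:
  i=0: 3640   i=1: 3370   i=2: 3430   i=3: 2163
  i=4: 773   i=5: 664   i=6: 1524   i=7: 915
  i=8: 2304   i=9: 3249     …   i=16: 3219
  i=17: 1792
Match at i=17, j=44: a = 17·62 + 44 = 1098.

1098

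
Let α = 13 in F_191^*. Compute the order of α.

The order of 13 must divide p − 1 = 190 = 2 · 5 · 19.
Divisors: 1, 2, 5, 10, 19, 38, 95, 190.
Check each in increasing order: 13^1 ≡ 13;  13^2 ≡ 169;  13^5 ≡ 180;  13^10 ≡ 121;  13^19 ≡ 39;  13^38 ≡ 184;  13^95 ≡ 1.
Smallest exponent giving 1 is 95.

95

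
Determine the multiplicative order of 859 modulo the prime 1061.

530

The order of 859 must divide p − 1 = 1060 = 2^2 · 5 · 53.
Divisors: 1, 2, 4, 5, 10, 20, 53, 106, 212, 265, 530, 1060.
Check each in increasing order: 859^1 ≡ 859;  859^2 ≡ 486;  859^4 ≡ 654;  859^5 ≡ 517;  859^10 ≡ 978;  859^20 ≡ 523;  859^53 ≡ 196;  859^106 ≡ 220;  859^212 ≡ 655;  859^265 ≡ 1060;  859^530 ≡ 1.
Smallest exponent giving 1 is 530.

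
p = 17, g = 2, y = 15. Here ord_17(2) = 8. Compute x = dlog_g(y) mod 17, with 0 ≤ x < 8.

5

Successive powers of 2 modulo 17:
  2^0=1  2^1=2  2^2=4  2^3=8  2^4=16  2^5=15
So 2^5 ≡ 15 (mod 17), giving x = 5.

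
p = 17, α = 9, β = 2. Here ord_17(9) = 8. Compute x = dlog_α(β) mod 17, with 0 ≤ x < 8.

7

Successive powers of 9 modulo 17:
  9^0=1  9^1=9  9^2=13  9^3=15  9^4=16  9^5=8
  9^6=4  9^7=2
So 9^7 ≡ 2 (mod 17), giving x = 7.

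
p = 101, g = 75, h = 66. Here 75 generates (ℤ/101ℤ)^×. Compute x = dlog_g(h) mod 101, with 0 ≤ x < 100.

99

Baby-step giant-step with m = ceil(sqrt(100)) = 10.
Baby table (75^j mod 101 for j=0..9):
  0:1  1:75  2:70  3:99  4:52  5:62  6:4  7:98
  8:78  9:93
Giant step factor: 75^(-10) ≡ 17 (mod 101).
Scan 66·17^i mod 101 for i = 0, 1, …:
  i=0: 66   i=1: 11   i=2: 86   i=3: 48
  i=4: 8   i=5: 35   i=6: 90   i=7: 15
  i=8: 53   i=9: 93
Match at i=9, j=9: x = 9·10 + 9 = 99.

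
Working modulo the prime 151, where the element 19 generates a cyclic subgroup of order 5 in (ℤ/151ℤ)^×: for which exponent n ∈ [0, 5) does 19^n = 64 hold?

Successive powers of 19 modulo 151:
  19^0=1  19^1=19  19^2=59  19^3=64
So 19^3 ≡ 64 (mod 151), giving n = 3.

3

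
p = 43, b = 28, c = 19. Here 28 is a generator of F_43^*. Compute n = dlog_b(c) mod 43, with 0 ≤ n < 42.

29

Baby-step giant-step with m = ceil(sqrt(42)) = 7.
Baby table (28^j mod 43 for j=0..6):
  0:1  1:28  2:10  3:22  4:14  5:5  6:11
Giant step factor: 28^(-7) ≡ 37 (mod 43).
Scan 19·37^i mod 43 for i = 0, 1, …:
  i=0: 19   i=1: 15   i=2: 39   i=3: 24
  i=4: 28
Match at i=4, j=1: n = 4·7 + 1 = 29.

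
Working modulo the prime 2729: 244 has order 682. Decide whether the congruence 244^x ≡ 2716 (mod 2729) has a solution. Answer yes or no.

yes

2716 ∈ ⟨244⟩ iff 2716^682 ≡ 1 (mod 2729), since |⟨244⟩| = 682.
2716^682 mod 2729 = 1.
Since 1 = 1, 2716 lies in the subgroup.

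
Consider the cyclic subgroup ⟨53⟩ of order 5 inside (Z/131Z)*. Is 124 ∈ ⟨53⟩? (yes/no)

124 ∈ ⟨53⟩ iff 124^5 ≡ 1 (mod 131), since |⟨53⟩| = 5.
124^5 mod 131 = 92.
Since 92 ≠ 1, 124 does not lie in the subgroup.

no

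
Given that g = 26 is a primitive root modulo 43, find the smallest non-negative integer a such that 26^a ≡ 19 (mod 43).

11

Baby-step giant-step with m = ceil(sqrt(42)) = 7.
Baby table (26^j mod 43 for j=0..6):
  0:1  1:26  2:31  3:32  4:15  5:3  6:35
Giant step factor: 26^(-7) ≡ 37 (mod 43).
Scan 19·37^i mod 43 for i = 0, 1, …:
  i=0: 19   i=1: 15
Match at i=1, j=4: a = 1·7 + 4 = 11.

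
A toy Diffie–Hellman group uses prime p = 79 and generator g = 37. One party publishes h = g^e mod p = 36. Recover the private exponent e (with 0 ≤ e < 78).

58

Baby-step giant-step with m = ceil(sqrt(78)) = 9.
Baby table (37^j mod 79 for j=0..8):
  0:1  1:37  2:26  3:14  4:44  5:48  6:38  7:63
  8:40
Giant step factor: 37^(-9) ≡ 15 (mod 79).
Scan 36·15^i mod 79 for i = 0, 1, …:
  i=0: 36   i=1: 66   i=2: 42   i=3: 77
  i=4: 49   i=5: 24   i=6: 44
Match at i=6, j=4: e = 6·9 + 4 = 58.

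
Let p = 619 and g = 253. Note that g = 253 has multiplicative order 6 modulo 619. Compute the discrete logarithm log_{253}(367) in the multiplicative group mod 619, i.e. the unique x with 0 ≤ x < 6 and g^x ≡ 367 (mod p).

5

Successive powers of 253 modulo 619:
  253^0=1  253^1=253  253^2=252  253^3=618  253^4=366  253^5=367
So 253^5 ≡ 367 (mod 619), giving x = 5.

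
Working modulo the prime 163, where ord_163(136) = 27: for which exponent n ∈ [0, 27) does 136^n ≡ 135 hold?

8

Successive powers of 136 modulo 163:
  136^0=1  136^1=136  136^2=77  136^3=40  136^4=61  136^5=146
  136^6=133  136^7=158  136^8=135
So 136^8 ≡ 135 (mod 163), giving n = 8.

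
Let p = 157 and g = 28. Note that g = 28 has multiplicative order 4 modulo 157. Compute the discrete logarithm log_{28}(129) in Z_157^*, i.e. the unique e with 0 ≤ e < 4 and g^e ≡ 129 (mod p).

3

Successive powers of 28 modulo 157:
  28^0=1  28^1=28  28^2=156  28^3=129
So 28^3 ≡ 129 (mod 157), giving e = 3.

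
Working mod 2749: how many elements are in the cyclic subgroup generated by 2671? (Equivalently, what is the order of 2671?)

687

The order of 2671 must divide p − 1 = 2748 = 2^2 · 3 · 229.
Divisors: 1, 2, 3, 4, 6, 12, 229, 458, 687, 916, 1374, 2748.
Check each in increasing order: 2671^1 ≡ 2671;  2671^2 ≡ 586;  2671^3 ≡ 1025;  2671^4 ≡ 2520;  2671^6 ≡ 507;  2671^12 ≡ 1392;  2671^229 ≡ 595;  2671^458 ≡ 2153;  2671^687 ≡ 1.
Smallest exponent giving 1 is 687.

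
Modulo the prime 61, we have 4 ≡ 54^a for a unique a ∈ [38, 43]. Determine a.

38

Compute 54^38 mod 61 = 4, then multiply by 54 repeatedly:
  54^38=4
Found 4 at exponent 38.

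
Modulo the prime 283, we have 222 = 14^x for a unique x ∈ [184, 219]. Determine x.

Compute 14^184 mod 283 = 36, then multiply by 14 repeatedly:
  14^184=36  14^185=221  14^186=264  14^187=17  14^188=238
  14^189=219  14^190=236  14^191=191  14^192=127  14^193=80
  14^194=271  14^195=115  14^196=195  14^197=183  14^198=15
  14^199=210  14^200=110  14^201=125  14^202=52  14^203=162
  14^204=4  14^205=56  14^206=218  14^207=222
Found 222 at exponent 207.

207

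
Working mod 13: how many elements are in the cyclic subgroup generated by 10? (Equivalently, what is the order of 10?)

6

The order of 10 must divide p − 1 = 12 = 2^2 · 3.
Divisors: 1, 2, 3, 4, 6, 12.
Check each in increasing order: 10^1 ≡ 10;  10^2 ≡ 9;  10^3 ≡ 12;  10^4 ≡ 3;  10^6 ≡ 1.
Smallest exponent giving 1 is 6.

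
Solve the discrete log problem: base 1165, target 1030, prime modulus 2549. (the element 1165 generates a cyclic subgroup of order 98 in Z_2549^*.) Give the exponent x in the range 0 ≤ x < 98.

75

Baby-step giant-step with m = ceil(sqrt(98)) = 10.
Baby table (1165^j mod 2549 for j=0..9):
  0:1  1:1165  2:1157  3:2033  4:424  5:2003  6:1160  7:430
  8:1346  9:455
Giant step factor: 1165^(-10) ≡ 305 (mod 2549).
Scan 1030·305^i mod 2549 for i = 0, 1, …:
  i=0: 1030   i=1: 623   i=2: 1389   i=3: 511
  i=4: 366   i=5: 2023   i=6: 157   i=7: 2003
Match at i=7, j=5: x = 7·10 + 5 = 75.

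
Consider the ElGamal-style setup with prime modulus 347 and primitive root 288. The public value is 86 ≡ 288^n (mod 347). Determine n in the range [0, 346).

Baby-step giant-step with m = ceil(sqrt(346)) = 19.
Baby table (288^j mod 347 for j=0..18):
  0:1  1:288  2:11  3:45  4:121  5:148  6:290  7:240
  8:67  9:211  10:43  11:239  12:126  13:200  14:345  15:118
  16:325  17:257  18:105
Giant step factor: 288^(-19) ≡ 313 (mod 347).
Scan 86·313^i mod 347 for i = 0, 1, …:
  i=0: 86   i=1: 199   i=2: 174   i=3: 330
  i=4: 231   i=5: 127   i=6: 193   i=7: 31
  i=8: 334   i=9: 95   i=10: 240
Match at i=10, j=7: n = 10·19 + 7 = 197.

197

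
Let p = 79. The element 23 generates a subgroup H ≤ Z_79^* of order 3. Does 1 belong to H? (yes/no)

yes

1 ∈ ⟨23⟩ iff 1^3 ≡ 1 (mod 79), since |⟨23⟩| = 3.
1^3 mod 79 = 1.
Since 1 = 1, 1 lies in the subgroup.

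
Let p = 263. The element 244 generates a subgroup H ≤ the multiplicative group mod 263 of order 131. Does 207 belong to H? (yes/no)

yes

207 ∈ ⟨244⟩ iff 207^131 ≡ 1 (mod 263), since |⟨244⟩| = 131.
207^131 mod 263 = 1.
Since 1 = 1, 207 lies in the subgroup.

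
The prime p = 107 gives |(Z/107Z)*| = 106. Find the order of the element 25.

The order of 25 must divide p − 1 = 106 = 2 · 53.
Divisors: 1, 2, 53, 106.
Check each in increasing order: 25^1 ≡ 25;  25^2 ≡ 90;  25^53 ≡ 1.
Smallest exponent giving 1 is 53.

53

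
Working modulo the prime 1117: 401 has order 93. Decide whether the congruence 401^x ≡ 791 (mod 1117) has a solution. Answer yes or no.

yes

791 ∈ ⟨401⟩ iff 791^93 ≡ 1 (mod 1117), since |⟨401⟩| = 93.
791^93 mod 1117 = 1.
Since 1 = 1, 791 lies in the subgroup.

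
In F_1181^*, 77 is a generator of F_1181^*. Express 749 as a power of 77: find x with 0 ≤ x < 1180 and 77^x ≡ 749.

101

Baby-step giant-step with m = ceil(sqrt(1180)) = 35.
Baby table (77^j mod 1181 for j=0..34):
  0:1  1:77  2:24  3:667  4:576  5:655  6:833  7:367
  8:1096  9:541  10:322  11:1174  12:642  13:1013  14:55  15:692
  16:139  17:74  18:974  19:595  20:937  21:108  22:49  23:230
  24:1176  25:796  26:1061  27:208  28:663  29:268  30:559  31:527
  32:425  33:838  34:752
Giant step factor: 77^(-35) ≡ 135 (mod 1181).
Scan 749·135^i mod 1181 for i = 0, 1, …:
  i=0: 749   i=1: 730   i=2: 527
Match at i=2, j=31: x = 2·35 + 31 = 101.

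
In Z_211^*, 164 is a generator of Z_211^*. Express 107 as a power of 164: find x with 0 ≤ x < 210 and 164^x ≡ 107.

Baby-step giant-step with m = ceil(sqrt(210)) = 15.
Baby table (164^j mod 211 for j=0..14):
  0:1  1:164  2:99  3:200  4:95  5:177  6:121  7:10
  8:163  9:146  10:101  11:106  12:82  13:155  14:100
Giant step factor: 164^(-15) ≡ 40 (mod 211).
Scan 107·40^i mod 211 for i = 0, 1, …:
  i=0: 107   i=1: 60   i=2: 79   i=3: 206
  i=4: 11   i=5: 18   i=6: 87   i=7: 104
  i=8: 151   i=9: 132   i=10: 5   i=11: 200
Match at i=11, j=3: x = 11·15 + 3 = 168.

168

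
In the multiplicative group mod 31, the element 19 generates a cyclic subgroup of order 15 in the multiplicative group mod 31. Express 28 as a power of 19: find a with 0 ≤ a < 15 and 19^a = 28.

4

Successive powers of 19 modulo 31:
  19^0=1  19^1=19  19^2=20  19^3=8  19^4=28
So 19^4 ≡ 28 (mod 31), giving a = 4.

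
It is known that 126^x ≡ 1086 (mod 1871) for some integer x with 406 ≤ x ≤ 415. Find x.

Compute 126^406 mod 1871 = 365, then multiply by 126 repeatedly:
  126^406=365  126^407=1086
Found 1086 at exponent 407.

407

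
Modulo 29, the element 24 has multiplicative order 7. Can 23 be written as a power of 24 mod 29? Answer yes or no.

⟨24⟩ has order 7; its elements mod 29 are {1, 7, 16, 20, 23, 24, 25}.
23 is in this set.

yes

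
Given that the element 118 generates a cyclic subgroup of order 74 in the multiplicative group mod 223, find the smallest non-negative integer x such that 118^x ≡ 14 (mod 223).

42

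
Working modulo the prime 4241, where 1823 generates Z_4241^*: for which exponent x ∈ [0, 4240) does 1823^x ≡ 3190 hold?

1873

Baby-step giant-step with m = ceil(sqrt(4240)) = 66.
Baby table (1823^j mod 4241 for j=0..65):
  0:1  1:1823  2:2626  3:3350  4:10  5:1266  6:814  7:3813
  8:100  9:4178  10:3899  11:4202  12:1000  13:3611  14:821  15:3851
  16:1518  17:2182  18:3969  19:341  20:2457  21:615  22:1521  23:3410
  24:3365  25:1909  26:2487  27:172  28:3963  29:2126  30:3665  31:1720
  32:1461  33:55  34:2722  35:236  36:1887  37:550  38:1774  39:2360
  40:1906  41:1259  42:776  43:2395  44:2096  45:4108  46:3519  47:2745
  48:3996  49:2911  50:1262  51:2004  52:1791  53:3664  54:4138  55:3076
  56:946  57:2712  58:3211  59:1073  60:978  61:1674  62:2423  63:2248
  64:1298  65:4017
Giant step factor: 1823^(-66) ≡ 2403 (mod 4241).
Scan 3190·2403^i mod 4241 for i = 0, 1, …:
  i=0: 3190   i=1: 2083   i=2: 1069   i=3: 3002
  i=4: 4106   i=5: 2152   i=6: 1477   i=7: 3755
  i=8: 2658   i=9: 228     …   i=27: 2724
  i=28: 1909
Match at i=28, j=25: x = 28·66 + 25 = 1873.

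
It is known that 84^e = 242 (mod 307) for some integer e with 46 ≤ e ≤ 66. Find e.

49

Compute 84^46 mod 307 = 150, then multiply by 84 repeatedly:
  84^46=150  84^47=13  84^48=171  84^49=242
Found 242 at exponent 49.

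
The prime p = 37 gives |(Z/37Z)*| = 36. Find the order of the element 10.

3

The order of 10 must divide p − 1 = 36 = 2^2 · 3^2.
Divisors: 1, 2, 3, 4, 6, 9, 12, 18, 36.
Check each in increasing order: 10^1 ≡ 10;  10^2 ≡ 26;  10^3 ≡ 1.
Smallest exponent giving 1 is 3.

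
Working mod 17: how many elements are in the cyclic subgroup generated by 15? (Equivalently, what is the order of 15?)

8

The order of 15 must divide p − 1 = 16 = 2^4.
Divisors: 1, 2, 4, 8, 16.
Check each in increasing order: 15^1 ≡ 15;  15^2 ≡ 4;  15^4 ≡ 16;  15^8 ≡ 1.
Smallest exponent giving 1 is 8.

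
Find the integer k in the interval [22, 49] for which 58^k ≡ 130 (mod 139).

Compute 58^22 mod 139 = 99, then multiply by 58 repeatedly:
  58^22=99  58^23=43  58^24=131  58^25=92  58^26=54
  58^27=74  58^28=122  58^29=126  58^30=80  58^31=53
  58^32=16  58^33=94  58^34=31  58^35=130
Found 130 at exponent 35.

35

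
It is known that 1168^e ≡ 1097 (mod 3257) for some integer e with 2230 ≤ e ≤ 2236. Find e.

2234

Compute 1168^2230 mod 3257 = 53, then multiply by 1168 repeatedly:
  1168^2230=53  1168^2231=21  1168^2232=1729  1168^2233=132  1168^2234=1097
Found 1097 at exponent 2234.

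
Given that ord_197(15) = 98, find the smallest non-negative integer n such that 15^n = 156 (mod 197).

24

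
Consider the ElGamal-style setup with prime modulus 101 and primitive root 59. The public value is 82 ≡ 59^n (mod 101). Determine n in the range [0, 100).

Baby-step giant-step with m = ceil(sqrt(100)) = 10.
Baby table (59^j mod 101 for j=0..9):
  0:1  1:59  2:47  3:46  4:88  5:41  6:96  7:8
  8:68  9:73
Giant step factor: 59^(-10) ≡ 14 (mod 101).
Scan 82·14^i mod 101 for i = 0, 1, …:
  i=0: 82   i=1: 37   i=2: 13   i=3: 81
  i=4: 23   i=5: 19   i=6: 64   i=7: 88
Match at i=7, j=4: n = 7·10 + 4 = 74.

74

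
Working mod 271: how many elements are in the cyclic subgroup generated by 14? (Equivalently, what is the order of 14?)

135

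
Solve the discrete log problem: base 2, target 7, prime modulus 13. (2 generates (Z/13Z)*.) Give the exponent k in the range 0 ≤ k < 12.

Successive powers of 2 modulo 13:
  2^0=1  2^1=2  2^2=4  2^3=8  2^4=3  2^5=6
  2^6=12  2^7=11  2^8=9  2^9=5  2^10=10  2^11=7
So 2^11 ≡ 7 (mod 13), giving k = 11.

11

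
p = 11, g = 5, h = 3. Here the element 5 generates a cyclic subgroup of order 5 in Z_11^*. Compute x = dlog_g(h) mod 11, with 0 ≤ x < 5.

Successive powers of 5 modulo 11:
  5^0=1  5^1=5  5^2=3
So 5^2 ≡ 3 (mod 11), giving x = 2.

2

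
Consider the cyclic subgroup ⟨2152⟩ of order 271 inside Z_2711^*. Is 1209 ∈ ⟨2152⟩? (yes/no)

no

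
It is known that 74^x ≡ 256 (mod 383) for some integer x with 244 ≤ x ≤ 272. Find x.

Compute 74^244 mod 383 = 304, then multiply by 74 repeatedly:
  74^244=304  74^245=282  74^246=186  74^247=359  74^248=139
  74^249=328  74^250=143  74^251=241  74^252=216  74^253=281
  74^254=112  74^255=245  74^256=129  74^257=354  74^258=152
  74^259=141  74^260=93  74^261=371  74^262=261  74^263=164
  74^264=263  74^265=312  74^266=108  74^267=332  74^268=56
  74^269=314  74^270=256
Found 256 at exponent 270.

270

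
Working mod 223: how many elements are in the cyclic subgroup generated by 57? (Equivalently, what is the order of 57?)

222

The order of 57 must divide p − 1 = 222 = 2 · 3 · 37.
Divisors: 1, 2, 3, 6, 37, 74, 111, 222.
Check each in increasing order: 57^1 ≡ 57;  57^2 ≡ 127;  57^3 ≡ 103;  57^6 ≡ 128;  57^37 ≡ 40;  57^74 ≡ 39;  57^111 ≡ 222;  57^222 ≡ 1.
Smallest exponent giving 1 is 222.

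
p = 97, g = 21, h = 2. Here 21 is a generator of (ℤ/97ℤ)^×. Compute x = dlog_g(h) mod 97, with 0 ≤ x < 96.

26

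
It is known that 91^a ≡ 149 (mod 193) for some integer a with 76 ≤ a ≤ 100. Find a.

79

Compute 91^76 mod 193 = 21, then multiply by 91 repeatedly:
  91^76=21  91^77=174  91^78=8  91^79=149
Found 149 at exponent 79.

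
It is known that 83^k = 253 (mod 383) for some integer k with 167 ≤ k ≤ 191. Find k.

Compute 83^167 mod 383 = 148, then multiply by 83 repeatedly:
  83^167=148  83^168=28  83^169=26  83^170=243  83^171=253
Found 253 at exponent 171.

171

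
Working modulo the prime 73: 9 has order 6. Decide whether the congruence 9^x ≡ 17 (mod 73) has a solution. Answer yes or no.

no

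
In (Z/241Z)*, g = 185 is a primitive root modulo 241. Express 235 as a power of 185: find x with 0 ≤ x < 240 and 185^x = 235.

Baby-step giant-step with m = ceil(sqrt(240)) = 16.
Baby table (185^j mod 241 for j=0..15):
  0:1  1:185  2:3  3:73  4:9  5:219  6:27  7:175
  8:81  9:43  10:2  11:129  12:6  13:146  14:18  15:197
Giant step factor: 185^(-16) ≡ 183 (mod 241).
Scan 235·183^i mod 241 for i = 0, 1, …:
  i=0: 235   i=1: 107   i=2: 60   i=3: 135
  i=4: 123   i=5: 96   i=6: 216   i=7: 4
  i=8: 9
Match at i=8, j=4: x = 8·16 + 4 = 132.

132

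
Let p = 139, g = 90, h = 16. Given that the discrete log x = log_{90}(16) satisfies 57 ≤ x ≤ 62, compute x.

58

Compute 90^57 mod 139 = 133, then multiply by 90 repeatedly:
  90^57=133  90^58=16
Found 16 at exponent 58.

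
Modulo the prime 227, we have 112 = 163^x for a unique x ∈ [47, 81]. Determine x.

64

Compute 163^47 mod 227 = 106, then multiply by 163 repeatedly:
  163^47=106  163^48=26  163^49=152  163^50=33  163^51=158
  163^52=103  163^53=218  163^54=122  163^55=137  163^56=85
  163^57=8  163^58=169  163^59=80  163^60=101  163^61=119
  163^62=102  163^63=55  163^64=112
Found 112 at exponent 64.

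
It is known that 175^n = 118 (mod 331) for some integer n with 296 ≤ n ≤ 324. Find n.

318

Compute 175^296 mod 331 = 272, then multiply by 175 repeatedly:
  175^296=272  175^297=267  175^298=54  175^299=182  175^300=74
  175^301=41  175^302=224  175^303=142  175^304=25  175^305=72
  175^306=22  175^307=209  175^308=165  175^309=78  175^310=79
  175^311=254  175^312=96  175^313=250  175^314=58  175^315=220
  175^316=104  175^317=326  175^318=118
Found 118 at exponent 318.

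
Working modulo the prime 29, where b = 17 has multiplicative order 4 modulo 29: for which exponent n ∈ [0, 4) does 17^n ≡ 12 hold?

Successive powers of 17 modulo 29:
  17^0=1  17^1=17  17^2=28  17^3=12
So 17^3 ≡ 12 (mod 29), giving n = 3.

3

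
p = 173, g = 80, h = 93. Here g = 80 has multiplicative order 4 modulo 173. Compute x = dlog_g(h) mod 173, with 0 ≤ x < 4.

3

Successive powers of 80 modulo 173:
  80^0=1  80^1=80  80^2=172  80^3=93
So 80^3 ≡ 93 (mod 173), giving x = 3.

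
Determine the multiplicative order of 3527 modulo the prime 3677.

1838

The order of 3527 must divide p − 1 = 3676 = 2^2 · 919.
Divisors: 1, 2, 4, 919, 1838, 3676.
Check each in increasing order: 3527^1 ≡ 3527;  3527^2 ≡ 438;  3527^4 ≡ 640;  3527^919 ≡ 3676;  3527^1838 ≡ 1.
Smallest exponent giving 1 is 1838.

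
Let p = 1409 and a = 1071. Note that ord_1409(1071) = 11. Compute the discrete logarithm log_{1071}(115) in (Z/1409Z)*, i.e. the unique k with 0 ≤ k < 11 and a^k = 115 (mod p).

Successive powers of 1071 modulo 1409:
  1071^0=1  1071^1=1071  1071^2=115
So 1071^2 ≡ 115 (mod 1409), giving k = 2.

2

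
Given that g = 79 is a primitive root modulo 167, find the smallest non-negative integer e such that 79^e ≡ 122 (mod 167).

Baby-step giant-step with m = ceil(sqrt(166)) = 13.
Baby table (79^j mod 167 for j=0..12):
  0:1  1:79  2:62  3:55  4:3  5:70  6:19  7:165
  8:9  9:43  10:57  11:161  12:27
Giant step factor: 79^(-13) ≡ 145 (mod 167).
Scan 122·145^i mod 167 for i = 0, 1, …:
  i=0: 122   i=1: 155   i=2: 97   i=3: 37
  i=4: 21   i=5: 39   i=6: 144   i=7: 5
  i=8: 57
Match at i=8, j=10: e = 8·13 + 10 = 114.

114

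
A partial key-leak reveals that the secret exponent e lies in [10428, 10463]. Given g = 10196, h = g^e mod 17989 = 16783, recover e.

10437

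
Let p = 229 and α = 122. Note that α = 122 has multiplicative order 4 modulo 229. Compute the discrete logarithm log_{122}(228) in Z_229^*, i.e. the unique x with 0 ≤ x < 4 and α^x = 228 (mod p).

Successive powers of 122 modulo 229:
  122^0=1  122^1=122  122^2=228
So 122^2 ≡ 228 (mod 229), giving x = 2.

2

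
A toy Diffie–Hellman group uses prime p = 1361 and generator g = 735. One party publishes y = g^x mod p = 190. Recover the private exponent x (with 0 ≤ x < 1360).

655

Baby-step giant-step with m = ceil(sqrt(1360)) = 37.
Baby table (735^j mod 1361 for j=0..36):
  0:1  1:735  2:1269  3:430  4:298  5:1270  6:1165  7:206
  8:339  9:102  10:115  11:143  12:308  13:454  14:245  15:423
  16:597  17:553  18:877  19:842  20:976  21:113  22:34  23:492
  24:955  25:1010  26:605  27:989  28:141  29:199  30:638  31:746
  32:1188  33:779  34:945  35:465  36:164
Giant step factor: 735^(-37) ≡ 238 (mod 1361).
Scan 190·238^i mod 1361 for i = 0, 1, …:
  i=0: 190   i=1: 307   i=2: 933   i=3: 211
  i=4: 1222   i=5: 943   i=6: 1230   i=7: 125
  i=8: 1169   i=9: 578     …   i=16: 237
  i=17: 605
Match at i=17, j=26: x = 17·37 + 26 = 655.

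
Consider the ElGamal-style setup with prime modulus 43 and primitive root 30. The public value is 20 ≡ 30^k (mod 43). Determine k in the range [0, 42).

11

Baby-step giant-step with m = ceil(sqrt(42)) = 7.
Baby table (30^j mod 43 for j=0..6):
  0:1  1:30  2:40  3:39  4:9  5:12  6:16
Giant step factor: 30^(-7) ≡ 37 (mod 43).
Scan 20·37^i mod 43 for i = 0, 1, …:
  i=0: 20   i=1: 9
Match at i=1, j=4: k = 1·7 + 4 = 11.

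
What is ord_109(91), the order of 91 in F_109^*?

108

The order of 91 must divide p − 1 = 108 = 2^2 · 3^3.
Divisors: 1, 2, 3, 4, 6, 9, 12, 18, 27, 36, 54, 108.
Check each in increasing order: 91^1 ≡ 91;  91^2 ≡ 106;  91^3 ≡ 54;  91^4 ≡ 9;  91^6 ≡ 82;  91^9 ≡ 68;  91^12 ≡ 75;  91^18 ≡ 46;  91^27 ≡ 76;  91^36 ≡ 45;  91^54 ≡ 108;  91^108 ≡ 1.
Smallest exponent giving 1 is 108.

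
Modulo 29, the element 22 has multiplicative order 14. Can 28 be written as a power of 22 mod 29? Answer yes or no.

yes

⟨22⟩ has order 14; its elements mod 29 are {1, 4, 5, 6, 7, 9, 13, 16, 20, 22, 23, 24, 25, 28}.
28 is in this set.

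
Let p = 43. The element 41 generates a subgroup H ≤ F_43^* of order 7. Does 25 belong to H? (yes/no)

no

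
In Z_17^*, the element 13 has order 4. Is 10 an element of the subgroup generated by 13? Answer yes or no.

no

⟨13⟩ has order 4; its elements mod 17 are {1, 4, 13, 16}.
10 is not in this set.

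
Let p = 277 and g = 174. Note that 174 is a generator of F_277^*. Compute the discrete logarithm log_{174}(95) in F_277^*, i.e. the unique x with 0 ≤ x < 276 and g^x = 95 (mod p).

Baby-step giant-step with m = ceil(sqrt(276)) = 17.
Baby table (174^j mod 277 for j=0..16):
  0:1  1:174  2:83  3:38  4:241  5:107  6:59  7:17
  8:188  9:26  10:92  11:219  12:157  13:172  14:12  15:149
  16:165
Giant step factor: 174^(-17) ≡ 65 (mod 277).
Scan 95·65^i mod 277 for i = 0, 1, …:
  i=0: 95   i=1: 81   i=2: 2   i=3: 130
  i=4: 140   i=5: 236   i=6: 105   i=7: 177
  i=8: 148   i=9: 202     …   i=13: 79
  i=14: 149
Match at i=14, j=15: x = 14·17 + 15 = 253.

253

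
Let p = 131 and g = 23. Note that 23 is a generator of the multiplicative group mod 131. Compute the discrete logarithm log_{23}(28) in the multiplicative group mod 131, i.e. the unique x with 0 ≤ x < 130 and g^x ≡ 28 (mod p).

Baby-step giant-step with m = ceil(sqrt(130)) = 12.
Baby table (23^j mod 131 for j=0..11):
  0:1  1:23  2:5  3:115  4:25  5:51  6:125  7:124
  8:101  9:96  10:112  11:87
Giant step factor: 23^(-12) ≡ 91 (mod 131).
Scan 28·91^i mod 131 for i = 0, 1, …:
  i=0: 28   i=1: 59   i=2: 129   i=3: 80
  i=4: 75   i=5: 13   i=6: 4   i=7: 102
  i=8: 112
Match at i=8, j=10: x = 8·12 + 10 = 106.

106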